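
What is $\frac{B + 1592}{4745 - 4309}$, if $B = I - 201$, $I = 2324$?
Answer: $\frac{3715}{436} \approx 8.5206$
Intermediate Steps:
$B = 2123$ ($B = 2324 - 201 = 2123$)
$\frac{B + 1592}{4745 - 4309} = \frac{2123 + 1592}{4745 - 4309} = \frac{3715}{436}$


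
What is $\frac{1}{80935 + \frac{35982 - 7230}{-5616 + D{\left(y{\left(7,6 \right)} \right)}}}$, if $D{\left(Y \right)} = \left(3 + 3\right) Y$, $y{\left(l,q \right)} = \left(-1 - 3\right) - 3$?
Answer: $\frac{943}{76316913} \approx 1.2356 \cdot 10^{-5}$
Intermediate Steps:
$y{\left(l,q \right)} = -7$ ($y{\left(l,q \right)} = -4 - 3 = -7$)
$D{\left(Y \right)} = 6 Y$
$\frac{1}{80935 + \frac{35982 - 7230}{-5616 + D{\left(y{\left(7,6 \right)} \right)}}} = \frac{1}{80935 + \frac{35982 - 7230}{-5616 + 6 \left(-7\right)}} = \frac{1}{80935 + \frac{28752}{-5616 - 42}} = \frac{1}{80935 + \frac{28752}{-5658}} = \frac{1}{80935 + 28752 \left(- \frac{1}{5658}\right)} = \frac{1}{80935 - \frac{4792}{943}} = \frac{1}{\frac{76316913}{943}} = \frac{943}{76316913}$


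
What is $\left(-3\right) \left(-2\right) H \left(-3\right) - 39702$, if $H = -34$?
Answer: $-39090$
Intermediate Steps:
$\left(-3\right) \left(-2\right) H \left(-3\right) - 39702 = \left(-3\right) \left(-2\right) \left(-34\right) \left(-3\right) - 39702 = 6 \left(-34\right) \left(-3\right) - 39702 = \left(-204\right) \left(-3\right) - 39702 = 612 - 39702 = -39090$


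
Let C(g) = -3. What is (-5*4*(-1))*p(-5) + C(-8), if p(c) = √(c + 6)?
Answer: 17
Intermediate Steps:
p(c) = √(6 + c)
(-5*4*(-1))*p(-5) + C(-8) = (-5*4*(-1))*√(6 - 5) - 3 = (-20*(-1))*√1 - 3 = 20*1 - 3 = 20 - 3 = 17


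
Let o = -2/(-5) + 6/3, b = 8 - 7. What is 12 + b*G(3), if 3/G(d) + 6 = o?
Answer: 67/6 ≈ 11.167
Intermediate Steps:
b = 1
o = 12/5 (o = -2*(-⅕) + 6*(⅓) = ⅖ + 2 = 12/5 ≈ 2.4000)
G(d) = -⅚ (G(d) = 3/(-6 + 12/5) = 3/(-18/5) = 3*(-5/18) = -⅚)
12 + b*G(3) = 12 + 1*(-⅚) = 12 - ⅚ = 67/6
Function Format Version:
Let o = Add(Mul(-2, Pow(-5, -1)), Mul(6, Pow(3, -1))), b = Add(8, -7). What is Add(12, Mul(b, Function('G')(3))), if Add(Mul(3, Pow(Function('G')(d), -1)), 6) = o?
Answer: Rational(67, 6) ≈ 11.167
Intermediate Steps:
b = 1
o = Rational(12, 5) (o = Add(Mul(-2, Rational(-1, 5)), Mul(6, Rational(1, 3))) = Add(Rational(2, 5), 2) = Rational(12, 5) ≈ 2.4000)
Function('G')(d) = Rational(-5, 6) (Function('G')(d) = Mul(3, Pow(Add(-6, Rational(12, 5)), -1)) = Mul(3, Pow(Rational(-18, 5), -1)) = Mul(3, Rational(-5, 18)) = Rational(-5, 6))
Add(12, Mul(b, Function('G')(3))) = Add(12, Mul(1, Rational(-5, 6))) = Add(12, Rational(-5, 6)) = Rational(67, 6)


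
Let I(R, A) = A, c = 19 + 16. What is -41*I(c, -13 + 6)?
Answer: 287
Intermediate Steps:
c = 35
-41*I(c, -13 + 6) = -41*(-13 + 6) = -41*(-7) = 287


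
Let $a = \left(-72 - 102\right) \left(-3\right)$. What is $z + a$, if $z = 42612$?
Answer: $43134$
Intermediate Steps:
$a = 522$ ($a = \left(-174\right) \left(-3\right) = 522$)
$z + a = 42612 + 522 = 43134$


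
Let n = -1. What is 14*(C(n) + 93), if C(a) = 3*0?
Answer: 1302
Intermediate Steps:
C(a) = 0
14*(C(n) + 93) = 14*(0 + 93) = 14*93 = 1302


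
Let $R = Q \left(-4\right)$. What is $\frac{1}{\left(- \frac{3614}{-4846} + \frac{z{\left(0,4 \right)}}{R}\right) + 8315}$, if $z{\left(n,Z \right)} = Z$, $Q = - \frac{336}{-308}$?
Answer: $\frac{29076}{241761971} \approx 0.00012027$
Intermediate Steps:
$Q = \frac{12}{11}$ ($Q = \left(-336\right) \left(- \frac{1}{308}\right) = \frac{12}{11} \approx 1.0909$)
$R = - \frac{48}{11}$ ($R = \frac{12}{11} \left(-4\right) = - \frac{48}{11} \approx -4.3636$)
$\frac{1}{\left(- \frac{3614}{-4846} + \frac{z{\left(0,4 \right)}}{R}\right) + 8315} = \frac{1}{\left(- \frac{3614}{-4846} + \frac{4}{- \frac{48}{11}}\right) + 8315} = \frac{1}{\left(\left(-3614\right) \left(- \frac{1}{4846}\right) + 4 \left(- \frac{11}{48}\right)\right) + 8315} = \frac{1}{\left(\frac{1807}{2423} - \frac{11}{12}\right) + 8315} = \frac{1}{- \frac{4969}{29076} + 8315} = \frac{1}{\frac{241761971}{29076}} = \frac{29076}{241761971}$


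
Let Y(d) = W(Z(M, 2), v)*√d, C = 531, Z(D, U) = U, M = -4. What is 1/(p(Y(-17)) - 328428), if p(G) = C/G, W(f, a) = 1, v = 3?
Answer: -206788/67914979707 + 59*I*√17/203744939121 ≈ -3.0448e-6 + 1.194e-9*I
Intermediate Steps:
Y(d) = √d (Y(d) = 1*√d = √d)
p(G) = 531/G
1/(p(Y(-17)) - 328428) = 1/(531/(√(-17)) - 328428) = 1/(531/((I*√17)) - 328428) = 1/(531*(-I*√17/17) - 328428) = 1/(-531*I*√17/17 - 328428) = 1/(-328428 - 531*I*√17/17)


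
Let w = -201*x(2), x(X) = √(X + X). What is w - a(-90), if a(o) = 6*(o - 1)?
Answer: 144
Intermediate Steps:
a(o) = -6 + 6*o (a(o) = 6*(-1 + o) = -6 + 6*o)
x(X) = √2*√X (x(X) = √(2*X) = √2*√X)
w = -402 (w = -201*√2*√2 = -201*2 = -402)
w - a(-90) = -402 - (-6 + 6*(-90)) = -402 - (-6 - 540) = -402 - 1*(-546) = -402 + 546 = 144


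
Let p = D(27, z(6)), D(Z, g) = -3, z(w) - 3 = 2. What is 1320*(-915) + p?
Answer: -1207803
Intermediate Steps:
z(w) = 5 (z(w) = 3 + 2 = 5)
p = -3
1320*(-915) + p = 1320*(-915) - 3 = -1207800 - 3 = -1207803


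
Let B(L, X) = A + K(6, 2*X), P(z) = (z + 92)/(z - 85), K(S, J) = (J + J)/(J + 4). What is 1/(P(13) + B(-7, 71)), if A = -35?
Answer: -1752/60467 ≈ -0.028974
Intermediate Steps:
K(S, J) = 2*J/(4 + J) (K(S, J) = (2*J)/(4 + J) = 2*J/(4 + J))
P(z) = (92 + z)/(-85 + z)
B(L, X) = -35 + 4*X/(4 + 2*X) (B(L, X) = -35 + 2*(2*X)/(4 + 2*X) = -35 + 4*X/(4 + 2*X))
1/(P(13) + B(-7, 71)) = 1/((92 + 13)/(-85 + 13) + (-70 - 33*71)/(2 + 71)) = 1/(105/(-72) + (-70 - 2343)/73) = 1/(-1/72*105 + (1/73)*(-2413)) = 1/(-35/24 - 2413/73) = 1/(-60467/1752) = -1752/60467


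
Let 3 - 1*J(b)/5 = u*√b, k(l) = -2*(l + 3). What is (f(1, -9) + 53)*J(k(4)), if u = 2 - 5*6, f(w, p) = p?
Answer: 660 + 6160*I*√14 ≈ 660.0 + 23049.0*I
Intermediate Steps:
u = -28 (u = 2 - 30 = -28)
k(l) = -6 - 2*l (k(l) = -2*(3 + l) = -6 - 2*l)
J(b) = 15 + 140*√b (J(b) = 15 - (-140)*√b = 15 + 140*√b)
(f(1, -9) + 53)*J(k(4)) = (-9 + 53)*(15 + 140*√(-6 - 2*4)) = 44*(15 + 140*√(-6 - 8)) = 44*(15 + 140*√(-14)) = 44*(15 + 140*(I*√14)) = 44*(15 + 140*I*√14) = 660 + 6160*I*√14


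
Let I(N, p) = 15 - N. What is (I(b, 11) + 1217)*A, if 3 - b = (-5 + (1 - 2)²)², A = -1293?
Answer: -1609785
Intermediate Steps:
b = -13 (b = 3 - (-5 + (1 - 2)²)² = 3 - (-5 + (-1)²)² = 3 - (-5 + 1)² = 3 - 1*(-4)² = 3 - 1*16 = 3 - 16 = -13)
(I(b, 11) + 1217)*A = ((15 - 1*(-13)) + 1217)*(-1293) = ((15 + 13) + 1217)*(-1293) = (28 + 1217)*(-1293) = 1245*(-1293) = -1609785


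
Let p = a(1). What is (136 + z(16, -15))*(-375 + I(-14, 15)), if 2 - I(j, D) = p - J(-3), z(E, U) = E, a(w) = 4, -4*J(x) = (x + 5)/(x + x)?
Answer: -171874/3 ≈ -57291.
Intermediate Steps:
J(x) = -(5 + x)/(8*x) (J(x) = -(x + 5)/(4*(x + x)) = -(5 + x)/(4*(2*x)) = -(5 + x)*1/(2*x)/4 = -(5 + x)/(8*x))
p = 4
I(j, D) = -23/12 (I(j, D) = 2 - (4 - (-5 - 1*(-3))/(8*(-3))) = 2 - (4 - (-1)*(-5 + 3)/(8*3)) = 2 - (4 - (-1)*(-2)/(8*3)) = 2 - (4 - 1*1/12) = 2 - (4 - 1/12) = 2 - 1*47/12 = 2 - 47/12 = -23/12)
(136 + z(16, -15))*(-375 + I(-14, 15)) = (136 + 16)*(-375 - 23/12) = 152*(-4523/12) = -171874/3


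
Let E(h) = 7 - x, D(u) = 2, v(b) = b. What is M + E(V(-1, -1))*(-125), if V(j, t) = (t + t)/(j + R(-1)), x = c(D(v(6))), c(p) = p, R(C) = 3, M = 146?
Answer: -479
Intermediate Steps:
x = 2
V(j, t) = 2*t/(3 + j) (V(j, t) = (t + t)/(j + 3) = (2*t)/(3 + j) = 2*t/(3 + j))
E(h) = 5 (E(h) = 7 - 1*2 = 7 - 2 = 5)
M + E(V(-1, -1))*(-125) = 146 + 5*(-125) = 146 - 625 = -479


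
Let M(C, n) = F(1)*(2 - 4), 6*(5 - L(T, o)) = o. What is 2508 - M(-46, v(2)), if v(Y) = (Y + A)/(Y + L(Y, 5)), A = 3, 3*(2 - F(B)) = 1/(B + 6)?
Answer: 52750/21 ≈ 2511.9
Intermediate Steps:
L(T, o) = 5 - o/6
F(B) = 2 - 1/(3*(6 + B)) (F(B) = 2 - 1/(3*(B + 6)) = 2 - 1/(3*(6 + B)))
v(Y) = (3 + Y)/(25/6 + Y) (v(Y) = (Y + 3)/(Y + (5 - ⅙*5)) = (3 + Y)/(Y + (5 - ⅚)) = (3 + Y)/(Y + 25/6) = (3 + Y)/(25/6 + Y))
M(C, n) = -82/21 (M(C, n) = ((35 + 6*1)/(3*(6 + 1)))*(2 - 4) = ((⅓)*(35 + 6)/7)*(-2) = ((⅓)*(⅐)*41)*(-2) = (41/21)*(-2) = -82/21)
2508 - M(-46, v(2)) = 2508 - 1*(-82/21) = 2508 + 82/21 = 52750/21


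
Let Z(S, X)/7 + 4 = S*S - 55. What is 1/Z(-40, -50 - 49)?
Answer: 1/10787 ≈ 9.2704e-5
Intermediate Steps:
Z(S, X) = -413 + 7*S**2 (Z(S, X) = -28 + 7*(S*S - 55) = -28 + 7*(S**2 - 55) = -28 + 7*(-55 + S**2) = -28 + (-385 + 7*S**2) = -413 + 7*S**2)
1/Z(-40, -50 - 49) = 1/(-413 + 7*(-40)**2) = 1/(-413 + 7*1600) = 1/(-413 + 11200) = 1/10787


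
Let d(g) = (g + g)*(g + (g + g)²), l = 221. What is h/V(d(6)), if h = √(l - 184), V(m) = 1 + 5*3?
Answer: √37/16 ≈ 0.38017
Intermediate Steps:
d(g) = 2*g*(g + 4*g²) (d(g) = (2*g)*(g + (2*g)²) = (2*g)*(g + 4*g²) = 2*g*(g + 4*g²))
V(m) = 16 (V(m) = 1 + 15 = 16)
h = √37 (h = √(221 - 184) = √37 ≈ 6.0828)
h/V(d(6)) = √37/16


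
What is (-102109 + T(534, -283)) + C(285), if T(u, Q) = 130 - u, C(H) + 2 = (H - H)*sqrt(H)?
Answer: -102515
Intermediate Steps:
C(H) = -2 (C(H) = -2 + (H - H)*sqrt(H) = -2 + 0*sqrt(H) = -2 + 0 = -2)
(-102109 + T(534, -283)) + C(285) = (-102109 + (130 - 1*534)) - 2 = (-102109 + (130 - 534)) - 2 = (-102109 - 404) - 2 = -102513 - 2 = -102515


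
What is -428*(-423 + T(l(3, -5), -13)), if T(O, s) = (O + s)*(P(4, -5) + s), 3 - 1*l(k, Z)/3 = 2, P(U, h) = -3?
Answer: 112564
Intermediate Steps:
l(k, Z) = 3 (l(k, Z) = 9 - 3*2 = 9 - 6 = 3)
T(O, s) = (-3 + s)*(O + s) (T(O, s) = (O + s)*(-3 + s) = (-3 + s)*(O + s))
-428*(-423 + T(l(3, -5), -13)) = -428*(-423 + ((-13)² - 3*3 - 3*(-13) + 3*(-13))) = -428*(-423 + (169 - 9 + 39 - 39)) = -428*(-423 + 160) = -428*(-263) = 112564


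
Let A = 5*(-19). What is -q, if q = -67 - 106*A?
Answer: -10003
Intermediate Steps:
A = -95
q = 10003 (q = -67 - 106*(-95) = -67 + 10070 = 10003)
-q = -1*10003 = -10003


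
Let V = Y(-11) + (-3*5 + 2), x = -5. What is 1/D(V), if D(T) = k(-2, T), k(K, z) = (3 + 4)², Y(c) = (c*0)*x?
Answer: 1/49 ≈ 0.020408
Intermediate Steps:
Y(c) = 0 (Y(c) = (c*0)*(-5) = 0*(-5) = 0)
V = -13 (V = 0 + (-3*5 + 2) = 0 + (-15 + 2) = 0 - 13 = -13)
k(K, z) = 49 (k(K, z) = 7² = 49)
D(T) = 49
1/D(V) = 1/49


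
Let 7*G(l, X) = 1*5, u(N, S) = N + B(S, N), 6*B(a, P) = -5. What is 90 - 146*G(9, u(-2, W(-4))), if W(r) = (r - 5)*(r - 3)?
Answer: -100/7 ≈ -14.286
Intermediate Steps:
B(a, P) = -⅚ (B(a, P) = (⅙)*(-5) = -⅚)
W(r) = (-5 + r)*(-3 + r)
u(N, S) = -⅚ + N (u(N, S) = N - ⅚ = -⅚ + N)
G(l, X) = 5/7 (G(l, X) = (1*5)/7 = (⅐)*5 = 5/7)
90 - 146*G(9, u(-2, W(-4))) = 90 - 146*5/7 = 90 - 730/7 = -100/7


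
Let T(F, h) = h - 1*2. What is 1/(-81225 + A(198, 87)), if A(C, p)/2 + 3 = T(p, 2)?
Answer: -1/81231 ≈ -1.2311e-5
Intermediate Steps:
T(F, h) = -2 + h (T(F, h) = h - 2 = -2 + h)
A(C, p) = -6 (A(C, p) = -6 + 2*(-2 + 2) = -6 + 2*0 = -6 + 0 = -6)
1/(-81225 + A(198, 87)) = 1/(-81225 - 6) = 1/(-81231) = -1/81231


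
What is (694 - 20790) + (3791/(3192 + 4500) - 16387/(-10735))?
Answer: -1659232722331/82573620 ≈ -20094.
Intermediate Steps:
(694 - 20790) + (3791/(3192 + 4500) - 16387/(-10735)) = -20096 + (3791/7692 - 16387*(-1/10735)) = -20096 + (3791*(1/7692) + 16387/10735) = -20096 + (3791/7692 + 16387/10735) = -20096 + 166745189/82573620 = -1659232722331/82573620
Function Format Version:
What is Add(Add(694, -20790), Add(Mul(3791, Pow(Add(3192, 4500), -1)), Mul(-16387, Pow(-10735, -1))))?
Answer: Rational(-1659232722331, 82573620) ≈ -20094.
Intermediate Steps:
Add(Add(694, -20790), Add(Mul(3791, Pow(Add(3192, 4500), -1)), Mul(-16387, Pow(-10735, -1)))) = Add(-20096, Add(Mul(3791, Pow(7692, -1)), Mul(-16387, Rational(-1, 10735)))) = Add(-20096, Add(Mul(3791, Rational(1, 7692)), Rational(16387, 10735))) = Add(-20096, Add(Rational(3791, 7692), Rational(16387, 10735))) = Add(-20096, Rational(166745189, 82573620)) = Rational(-1659232722331, 82573620)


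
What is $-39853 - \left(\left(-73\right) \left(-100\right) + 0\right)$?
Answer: $-47153$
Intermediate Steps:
$-39853 - \left(\left(-73\right) \left(-100\right) + 0\right) = -39853 - \left(7300 + 0\right) = -39853 - 7300 = -47153$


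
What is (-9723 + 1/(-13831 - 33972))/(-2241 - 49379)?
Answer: 46478857/246759086 ≈ 0.18836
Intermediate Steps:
(-9723 + 1/(-13831 - 33972))/(-2241 - 49379) = (-9723 + 1/(-47803))/(-51620) = (-9723 - 1/47803)*(-1/51620) = -464788570/47803*(-1/51620) = 46478857/246759086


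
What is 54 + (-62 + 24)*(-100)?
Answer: 3854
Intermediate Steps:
54 + (-62 + 24)*(-100) = 54 - 38*(-100) = 54 + 3800 = 3854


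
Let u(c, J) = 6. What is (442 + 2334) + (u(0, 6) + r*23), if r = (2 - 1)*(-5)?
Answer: 2667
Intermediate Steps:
r = -5 (r = 1*(-5) = -5)
(442 + 2334) + (u(0, 6) + r*23) = (442 + 2334) + (6 - 5*23) = 2776 + (6 - 115) = 2776 - 109 = 2667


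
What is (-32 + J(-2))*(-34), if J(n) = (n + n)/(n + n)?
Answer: 1054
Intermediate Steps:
J(n) = 1 (J(n) = (2*n)/((2*n)) = (2*n)*(1/(2*n)) = 1)
(-32 + J(-2))*(-34) = (-32 + 1)*(-34) = -31*(-34) = 1054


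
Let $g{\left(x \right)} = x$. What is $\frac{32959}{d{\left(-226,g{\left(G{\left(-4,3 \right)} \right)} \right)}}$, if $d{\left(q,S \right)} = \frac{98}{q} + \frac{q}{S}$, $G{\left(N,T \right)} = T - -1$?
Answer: $- \frac{7448734}{12867} \approx -578.9$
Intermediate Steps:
$G{\left(N,T \right)} = 1 + T$ ($G{\left(N,T \right)} = T + 1 = 1 + T$)
$\frac{32959}{d{\left(-226,g{\left(G{\left(-4,3 \right)} \right)} \right)}} = \frac{32959}{\frac{98}{-226} - \frac{226}{1 + 3}} = \frac{32959}{98 \left(- \frac{1}{226}\right) - \frac{226}{4}} = \frac{32959}{- \frac{49}{113} - \frac{113}{2}} = \frac{32959}{- \frac{12867}{226}} = 32959 \left(- \frac{226}{12867}\right) = - \frac{7448734}{12867}$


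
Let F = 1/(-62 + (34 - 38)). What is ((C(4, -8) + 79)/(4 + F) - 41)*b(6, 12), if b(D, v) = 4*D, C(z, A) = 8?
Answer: -120984/263 ≈ -460.02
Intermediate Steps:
F = -1/66 (F = 1/(-62 - 4) = 1/(-66) = -1/66 ≈ -0.015152)
((C(4, -8) + 79)/(4 + F) - 41)*b(6, 12) = ((8 + 79)/(4 - 1/66) - 41)*(4*6) = (87/(263/66) - 41)*24 = (87*(66/263) - 41)*24 = (5742/263 - 41)*24 = -5041/263*24 = -120984/263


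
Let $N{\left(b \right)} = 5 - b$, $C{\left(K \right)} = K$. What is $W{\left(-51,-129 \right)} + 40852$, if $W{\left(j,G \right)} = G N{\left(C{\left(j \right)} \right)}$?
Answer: $33628$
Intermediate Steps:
$W{\left(j,G \right)} = G \left(5 - j\right)$
$W{\left(-51,-129 \right)} + 40852 = - 129 \left(5 - -51\right) + 40852 = - 129 \left(5 + 51\right) + 40852 = \left(-129\right) 56 + 40852 = -7224 + 40852 = 33628$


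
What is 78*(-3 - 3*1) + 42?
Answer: -426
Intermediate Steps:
78*(-3 - 3*1) + 42 = 78*(-3 - 3) + 42 = 78*(-6) + 42 = -468 + 42 = -426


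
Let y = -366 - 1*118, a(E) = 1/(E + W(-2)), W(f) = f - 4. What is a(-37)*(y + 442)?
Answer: 42/43 ≈ 0.97674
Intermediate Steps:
W(f) = -4 + f
a(E) = 1/(-6 + E) (a(E) = 1/(E + (-4 - 2)) = 1/(E - 6) = 1/(-6 + E))
y = -484 (y = -366 - 118 = -484)
a(-37)*(y + 442) = (-484 + 442)/(-6 - 37) = -42/(-43) = -1/43*(-42) = 42/43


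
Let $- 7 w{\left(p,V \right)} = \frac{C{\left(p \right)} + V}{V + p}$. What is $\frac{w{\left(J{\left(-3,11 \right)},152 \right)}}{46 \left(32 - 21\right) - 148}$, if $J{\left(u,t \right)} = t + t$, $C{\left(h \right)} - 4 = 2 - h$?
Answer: $- \frac{34}{109011} \approx -0.0003119$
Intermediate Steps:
$C{\left(h \right)} = 6 - h$ ($C{\left(h \right)} = 4 - \left(-2 + h\right) = 6 - h$)
$J{\left(u,t \right)} = 2 t$
$w{\left(p,V \right)} = - \frac{6 + V - p}{7 \left(V + p\right)}$ ($w{\left(p,V \right)} = - \frac{\left(\left(6 - p\right) + V\right) \frac{1}{V + p}}{7} = - \frac{\left(6 + V - p\right) \frac{1}{V + p}}{7} = - \frac{\frac{1}{V + p} \left(6 + V - p\right)}{7} = - \frac{6 + V - p}{7 \left(V + p\right)}$)
$\frac{w{\left(J{\left(-3,11 \right)},152 \right)}}{46 \left(32 - 21\right) - 148} = \frac{\frac{1}{7} \frac{1}{152 + 2 \cdot 11} \left(-6 + 2 \cdot 11 - 152\right)}{46 \left(32 - 21\right) - 148} = \frac{\frac{1}{7} \frac{1}{152 + 22} \left(-6 + 22 - 152\right)}{46 \cdot 11 - 148} = \frac{\frac{1}{7} \cdot \frac{1}{174} \left(-136\right)}{506 - 148} = \frac{\frac{1}{7} \cdot \frac{1}{174} \left(-136\right)}{358} = \left(- \frac{68}{609}\right) \frac{1}{358} = - \frac{34}{109011}$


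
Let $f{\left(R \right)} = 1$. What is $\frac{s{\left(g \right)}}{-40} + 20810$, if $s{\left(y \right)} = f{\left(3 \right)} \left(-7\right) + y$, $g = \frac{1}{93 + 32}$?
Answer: $\frac{52025437}{2500} \approx 20810.0$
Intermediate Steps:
$g = \frac{1}{125} \approx 0.008$
$s{\left(y \right)} = -7 + y$ ($s{\left(y \right)} = 1 \left(-7\right) + y = -7 + y$)
$\frac{s{\left(g \right)}}{-40} + 20810 = \frac{-7 + \frac{1}{125}}{-40} + 20810 = \left(- \frac{874}{125}\right) \left(- \frac{1}{40}\right) + 20810 = \frac{437}{2500} + 20810 = \frac{52025437}{2500}$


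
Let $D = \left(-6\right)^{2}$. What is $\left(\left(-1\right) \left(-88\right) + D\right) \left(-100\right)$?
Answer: $-12400$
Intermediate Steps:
$D = 36$
$\left(\left(-1\right) \left(-88\right) + D\right) \left(-100\right) = \left(\left(-1\right) \left(-88\right) + 36\right) \left(-100\right) = \left(88 + 36\right) \left(-100\right) = 124 \left(-100\right) = -12400$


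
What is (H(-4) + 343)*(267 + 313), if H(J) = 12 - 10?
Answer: 200100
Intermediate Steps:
H(J) = 2
(H(-4) + 343)*(267 + 313) = (2 + 343)*(267 + 313) = 345*580 = 200100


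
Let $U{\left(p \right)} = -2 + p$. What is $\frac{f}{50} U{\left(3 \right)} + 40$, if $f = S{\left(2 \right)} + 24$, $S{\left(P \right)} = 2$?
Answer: $\frac{1013}{25} \approx 40.52$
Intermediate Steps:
$f = 26$ ($f = 2 + 24 = 26$)
$\frac{f}{50} U{\left(3 \right)} + 40 = \frac{26}{50} \left(-2 + 3\right) + 40 = 26 \cdot \frac{1}{50} \cdot 1 + 40 = \frac{13}{25} \cdot 1 + 40 = \frac{13}{25} + 40 = \frac{1013}{25}$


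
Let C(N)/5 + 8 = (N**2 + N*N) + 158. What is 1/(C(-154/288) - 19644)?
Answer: -10368/195863347 ≈ -5.2935e-5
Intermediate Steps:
C(N) = 750 + 10*N**2 (C(N) = -40 + 5*((N**2 + N*N) + 158) = -40 + 5*((N**2 + N**2) + 158) = -40 + 5*(2*N**2 + 158) = -40 + 5*(158 + 2*N**2) = -40 + (790 + 10*N**2) = 750 + 10*N**2)
1/(C(-154/288) - 19644) = 1/((750 + 10*(-154/288)**2) - 19644) = 1/((750 + 10*(-154*1/288)**2) - 19644) = 1/((750 + 10*(-77/144)**2) - 19644) = 1/((750 + 10*(5929/20736)) - 19644) = 1/((750 + 29645/10368) - 19644) = 1/(7805645/10368 - 19644) = 1/(-195863347/10368) = -10368/195863347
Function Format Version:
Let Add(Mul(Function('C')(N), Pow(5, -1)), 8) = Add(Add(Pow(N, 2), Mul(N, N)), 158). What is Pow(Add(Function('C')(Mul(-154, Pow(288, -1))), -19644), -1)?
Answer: Rational(-10368, 195863347) ≈ -5.2935e-5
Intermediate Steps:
Function('C')(N) = Add(750, Mul(10, Pow(N, 2))) (Function('C')(N) = Add(-40, Mul(5, Add(Add(Pow(N, 2), Mul(N, N)), 158))) = Add(-40, Mul(5, Add(Add(Pow(N, 2), Pow(N, 2)), 158))) = Add(-40, Mul(5, Add(Mul(2, Pow(N, 2)), 158))) = Add(-40, Mul(5, Add(158, Mul(2, Pow(N, 2))))) = Add(-40, Add(790, Mul(10, Pow(N, 2)))) = Add(750, Mul(10, Pow(N, 2))))
Pow(Add(Function('C')(Mul(-154, Pow(288, -1))), -19644), -1) = Pow(Add(Add(750, Mul(10, Pow(Mul(-154, Pow(288, -1)), 2))), -19644), -1) = Pow(Add(Add(750, Mul(10, Pow(Mul(-154, Rational(1, 288)), 2))), -19644), -1) = Pow(Add(Add(750, Mul(10, Pow(Rational(-77, 144), 2))), -19644), -1) = Pow(Add(Add(750, Mul(10, Rational(5929, 20736))), -19644), -1) = Pow(Add(Add(750, Rational(29645, 10368)), -19644), -1) = Pow(Add(Rational(7805645, 10368), -19644), -1) = Pow(Rational(-195863347, 10368), -1) = Rational(-10368, 195863347)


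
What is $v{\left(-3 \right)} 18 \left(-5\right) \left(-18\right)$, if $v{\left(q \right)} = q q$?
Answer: $14580$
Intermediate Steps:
$v{\left(q \right)} = q^{2}$
$v{\left(-3 \right)} 18 \left(-5\right) \left(-18\right) = \left(-3\right)^{2} \cdot 18 \left(-5\right) \left(-18\right) = 9 \left(-90\right) \left(-18\right) = \left(-810\right) \left(-18\right) = 14580$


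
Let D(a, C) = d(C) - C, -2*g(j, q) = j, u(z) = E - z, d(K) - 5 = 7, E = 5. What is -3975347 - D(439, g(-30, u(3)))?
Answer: -3975344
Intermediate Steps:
d(K) = 12 (d(K) = 5 + 7 = 12)
u(z) = 5 - z
g(j, q) = -j/2
D(a, C) = 12 - C
-3975347 - D(439, g(-30, u(3))) = -3975347 - (12 - (-1)*(-30)/2) = -3975347 - (12 - 1*15) = -3975347 - (12 - 15) = -3975347 - 1*(-3) = -3975347 + 3 = -3975344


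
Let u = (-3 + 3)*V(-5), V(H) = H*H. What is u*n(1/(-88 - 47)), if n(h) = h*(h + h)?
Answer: 0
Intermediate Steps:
V(H) = H**2
n(h) = 2*h**2 (n(h) = h*(2*h) = 2*h**2)
u = 0 (u = (-3 + 3)*(-5)**2 = 0*25 = 0)
u*n(1/(-88 - 47)) = 0*(2*(1/(-88 - 47))**2) = 0*(2*(1/(-135))**2) = 0*(2*(-1/135)**2) = 0*(2*(1/18225)) = 0*(2/18225) = 0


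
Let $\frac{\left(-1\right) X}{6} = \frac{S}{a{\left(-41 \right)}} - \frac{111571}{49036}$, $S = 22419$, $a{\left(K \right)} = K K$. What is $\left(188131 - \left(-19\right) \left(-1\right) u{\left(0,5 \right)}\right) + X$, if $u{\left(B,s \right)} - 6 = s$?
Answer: $\frac{188839619297}{1005238} \approx 1.8786 \cdot 10^{5}$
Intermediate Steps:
$a{\left(K \right)} = K^{2}$
$u{\left(B,s \right)} = 6 + s$
$X = - \frac{66716139}{1005238}$ ($X = - 6 \left(\frac{22419}{\left(-41\right)^{2}} - \frac{111571}{49036}\right) = - 6 \left(\frac{22419}{1681} - \frac{111571}{49036}\right) = \left(-6\right) \frac{22238713}{2010476} = - \frac{66716139}{1005238} \approx -66.369$)
$\left(188131 - \left(-19\right) \left(-1\right) u{\left(0,5 \right)}\right) + X = \left(188131 - \left(-19\right) \left(-1\right) \left(6 + 5\right)\right) - \frac{66716139}{1005238} = \left(188131 - 19 \cdot 11\right) - \frac{66716139}{1005238} = \left(188131 - 209\right) - \frac{66716139}{1005238} = 187922 - \frac{66716139}{1005238} = \frac{188839619297}{1005238}$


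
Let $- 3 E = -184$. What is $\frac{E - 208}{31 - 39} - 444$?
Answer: $- \frac{1277}{3} \approx -425.67$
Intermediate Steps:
$E = \frac{184}{3}$ ($E = \left(- \frac{1}{3}\right) \left(-184\right) = \frac{184}{3} \approx 61.333$)
$\frac{E - 208}{31 - 39} - 444 = \frac{\frac{184}{3} - 208}{31 - 39} - 444 = - \frac{440}{3 \left(31 - 39\right)} - 444 = - \frac{440}{3 \left(-8\right)} - 444 = \left(- \frac{440}{3}\right) \left(- \frac{1}{8}\right) - 444 = \frac{55}{3} - 444 = - \frac{1277}{3}$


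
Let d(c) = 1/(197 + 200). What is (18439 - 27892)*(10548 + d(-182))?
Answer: -39584976321/397 ≈ -9.9710e+7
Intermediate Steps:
d(c) = 1/397
(18439 - 27892)*(10548 + d(-182)) = (18439 - 27892)*(10548 + 1/397) = -9453*4187557/397 = -39584976321/397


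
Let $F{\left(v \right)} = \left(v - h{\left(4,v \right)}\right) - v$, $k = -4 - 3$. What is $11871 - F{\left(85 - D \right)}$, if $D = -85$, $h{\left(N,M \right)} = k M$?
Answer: $10681$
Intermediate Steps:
$k = -7$ ($k = -4 - 3 = -7$)
$h{\left(N,M \right)} = - 7 M$
$F{\left(v \right)} = 7 v$ ($F{\left(v \right)} = \left(v - - 7 v\right) - v = \left(v + 7 v\right) - v = 8 v - v = 7 v$)
$11871 - F{\left(85 - D \right)} = 11871 - 7 \left(85 - -85\right) = 11871 - 7 \left(85 + 85\right) = 11871 - 7 \cdot 170 = 11871 - 1190 = 10681$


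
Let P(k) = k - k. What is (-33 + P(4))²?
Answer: 1089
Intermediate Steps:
P(k) = 0
(-33 + P(4))² = (-33 + 0)² = (-33)² = 1089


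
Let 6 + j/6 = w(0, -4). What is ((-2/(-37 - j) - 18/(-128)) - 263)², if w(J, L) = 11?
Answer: 1270158302169/18386944 ≈ 69079.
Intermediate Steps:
j = 30 (j = -36 + 6*11 = -36 + 66 = 30)
((-2/(-37 - j) - 18/(-128)) - 263)² = ((-2/(-37 - 1*30) - 18/(-128)) - 263)² = ((-2/(-37 - 30) - 18*(-1/128)) - 263)² = ((-2/(-67) + 9/64) - 263)² = ((-2*(-1/67) + 9/64) - 263)² = ((2/67 + 9/64) - 263)² = (731/4288 - 263)² = (-1127013/4288)² = 1270158302169/18386944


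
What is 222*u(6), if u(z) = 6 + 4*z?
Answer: 6660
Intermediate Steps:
222*u(6) = 222*(6 + 4*6) = 222*(6 + 24) = 222*30 = 6660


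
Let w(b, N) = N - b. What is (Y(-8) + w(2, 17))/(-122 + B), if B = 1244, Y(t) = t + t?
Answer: -1/1122 ≈ -0.00089127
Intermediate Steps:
Y(t) = 2*t
(Y(-8) + w(2, 17))/(-122 + B) = (2*(-8) + (17 - 1*2))/(-122 + 1244) = (-16 + (17 - 2))/1122 = (-16 + 15)*(1/1122) = -1*1/1122 = -1/1122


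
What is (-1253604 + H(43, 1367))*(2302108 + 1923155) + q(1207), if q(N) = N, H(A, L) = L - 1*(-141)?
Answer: -5290434900041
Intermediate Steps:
H(A, L) = 141 + L (H(A, L) = L + 141 = 141 + L)
(-1253604 + H(43, 1367))*(2302108 + 1923155) + q(1207) = (-1253604 + (141 + 1367))*(2302108 + 1923155) + 1207 = (-1253604 + 1508)*4225263 + 1207 = -1252096*4225263 + 1207 = -5290434901248 + 1207 = -5290434900041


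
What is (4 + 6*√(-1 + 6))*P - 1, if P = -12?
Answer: -49 - 72*√5 ≈ -210.00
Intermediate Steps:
(4 + 6*√(-1 + 6))*P - 1 = (4 + 6*√(-1 + 6))*(-12) - 1 = (4 + 6*√5)*(-12) - 1 = (-48 - 72*√5) - 1 = -49 - 72*√5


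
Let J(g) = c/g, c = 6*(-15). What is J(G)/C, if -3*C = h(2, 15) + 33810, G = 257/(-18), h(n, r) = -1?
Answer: -4860/8688913 ≈ -0.00055933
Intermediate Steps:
c = -90
G = -257/18 (G = 257*(-1/18) = -257/18 ≈ -14.278)
C = -33809/3 (C = -(-1 + 33810)/3 = -⅓*33809 = -33809/3 ≈ -11270.)
J(g) = -90/g
J(G)/C = (-90/(-257/18))/(-33809/3) = -90*(-18/257)*(-3/33809) = (1620/257)*(-3/33809) = -4860/8688913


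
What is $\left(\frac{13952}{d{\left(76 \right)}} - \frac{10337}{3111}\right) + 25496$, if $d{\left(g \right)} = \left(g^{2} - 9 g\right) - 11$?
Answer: $\frac{403005924911}{15806991} \approx 25495.0$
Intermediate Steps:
$d{\left(g \right)} = -11 + g^{2} - 9 g$
$\left(\frac{13952}{d{\left(76 \right)}} - \frac{10337}{3111}\right) + 25496 = \left(\frac{13952}{-11 + 76^{2} - 684} - \frac{10337}{3111}\right) + 25496 = \left(\frac{13952}{-11 + 5776 - 684} - \frac{10337}{3111}\right) + 25496 = \left(\frac{13952}{5081} - \frac{10337}{3111}\right) + 25496 = - \frac{9117625}{15806991} + 25496 = \frac{403005924911}{15806991}$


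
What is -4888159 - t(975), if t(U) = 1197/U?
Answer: -1588652074/325 ≈ -4.8882e+6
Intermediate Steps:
-4888159 - t(975) = -4888159 - 1197/975 = -4888159 - 1*399/325 = -4888159 - 399/325 = -1588652074/325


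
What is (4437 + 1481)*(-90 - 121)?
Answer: -1248698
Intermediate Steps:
(4437 + 1481)*(-90 - 121) = 5918*(-211) = -1248698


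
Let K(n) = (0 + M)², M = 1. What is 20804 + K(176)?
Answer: 20805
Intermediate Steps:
K(n) = 1 (K(n) = (0 + 1)² = 1² = 1)
20804 + K(176) = 20804 + 1 = 20805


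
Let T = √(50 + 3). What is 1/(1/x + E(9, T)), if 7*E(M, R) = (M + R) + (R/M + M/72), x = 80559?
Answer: 3790051539336/1058244229367 - 461493509760*√53/1058244229367 ≈ 0.40664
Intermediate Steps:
T = √53 ≈ 7.2801
E(M, R) = R/7 + 73*M/504 + R/(7*M) (E(M, R) = ((M + R) + (R/M + M/72))/7 = ((M + R) + (M/72 + R/M))/7 = (R + 73*M/72 + R/M)/7 = R/7 + 73*M/504 + R/(7*M))
1/(1/x + E(9, T)) = 1/(1/80559 + (√53/7 + (73/504)*9 + (⅐)*√53/9)) = 1/(1/80559 + (√53/7 + 73/56 + (⅐)*√53*(⅑))) = 1/(1/80559 + (√53/7 + 73/56 + √53/63)) = 1/(1/80559 + (73/56 + 10*√53/63)) = 1/(5880863/4511304 + 10*√53/63)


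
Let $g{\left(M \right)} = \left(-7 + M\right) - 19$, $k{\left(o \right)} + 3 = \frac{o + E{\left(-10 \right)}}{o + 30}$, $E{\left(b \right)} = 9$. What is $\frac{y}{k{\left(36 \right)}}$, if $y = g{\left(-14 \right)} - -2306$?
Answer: $- \frac{49852}{51} \approx -977.49$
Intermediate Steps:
$k{\left(o \right)} = -3 + \frac{9 + o}{30 + o}$ ($k{\left(o \right)} = -3 + \frac{o + 9}{o + 30} = -3 + \frac{9 + o}{30 + o}$)
$g{\left(M \right)} = -26 + M$
$y = 2266$ ($y = \left(-26 - 14\right) - -2306 = -40 + 2306 = 2266$)
$\frac{y}{k{\left(36 \right)}} = \frac{2266}{\frac{1}{30 + 36} \left(-81 - 72\right)} = \frac{2266}{\frac{1}{66} \left(-81 - 72\right)} = \frac{2266}{\frac{1}{66} \left(-153\right)} = \frac{2266}{- \frac{51}{22}} = 2266 \left(- \frac{22}{51}\right) = - \frac{49852}{51}$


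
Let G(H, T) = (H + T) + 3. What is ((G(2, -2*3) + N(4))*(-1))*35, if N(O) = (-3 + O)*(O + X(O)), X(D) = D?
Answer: -245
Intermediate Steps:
G(H, T) = 3 + H + T
N(O) = 2*O*(-3 + O) (N(O) = (-3 + O)*(O + O) = (-3 + O)*(2*O) = 2*O*(-3 + O))
((G(2, -2*3) + N(4))*(-1))*35 = (((3 + 2 - 2*3) + 2*4*(-3 + 4))*(-1))*35 = (((3 + 2 - 6) + 2*4*1)*(-1))*35 = ((-1 + 8)*(-1))*35 = (7*(-1))*35 = -7*35 = -245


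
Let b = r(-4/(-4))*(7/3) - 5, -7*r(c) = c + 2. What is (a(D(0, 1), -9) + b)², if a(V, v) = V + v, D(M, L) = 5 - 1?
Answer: 121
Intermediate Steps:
D(M, L) = 4
r(c) = -2/7 - c/7 (r(c) = -(c + 2)/7 = -(2 + c)/7 = -2/7 - c/7)
b = -6 (b = (-2/7 - (-4)/(7*(-4)))*(7/3) - 5 = (-2/7 - (-4)*(-1)/(7*4))*(7*(⅓)) - 5 = (-2/7 - ⅐*1)*(7/3) - 5 = (-2/7 - ⅐)*(7/3) - 5 = -3/7*7/3 - 5 = -1 - 5 = -6)
(a(D(0, 1), -9) + b)² = ((4 - 9) - 6)² = (-5 - 6)² = (-11)² = 121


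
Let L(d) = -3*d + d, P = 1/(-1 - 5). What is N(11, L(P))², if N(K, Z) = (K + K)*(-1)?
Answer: 484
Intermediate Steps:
P = -⅙ (P = 1/(-6) = -⅙ ≈ -0.16667)
L(d) = -2*d
N(K, Z) = -2*K (N(K, Z) = (2*K)*(-1) = -2*K)
N(11, L(P))² = (-2*11)² = (-22)² = 484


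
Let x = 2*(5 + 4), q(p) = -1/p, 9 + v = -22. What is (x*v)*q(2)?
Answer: 279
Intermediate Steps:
v = -31 (v = -9 - 22 = -31)
x = 18 (x = 2*9 = 18)
(x*v)*q(2) = (18*(-31))*(-1/2) = -(-558)/2 = -558*(-½) = 279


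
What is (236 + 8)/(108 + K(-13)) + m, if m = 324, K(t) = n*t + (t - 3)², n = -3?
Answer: 130816/403 ≈ 324.61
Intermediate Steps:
K(t) = (-3 + t)² - 3*t (K(t) = -3*t + (t - 3)² = -3*t + (-3 + t)² = (-3 + t)² - 3*t)
(236 + 8)/(108 + K(-13)) + m = (236 + 8)/(108 + ((-3 - 13)² - 3*(-13))) + 324 = 244/(108 + ((-16)² + 39)) + 324 = 244/(108 + (256 + 39)) + 324 = 244/(108 + 295) + 324 = 244/403 + 324 = 130816/403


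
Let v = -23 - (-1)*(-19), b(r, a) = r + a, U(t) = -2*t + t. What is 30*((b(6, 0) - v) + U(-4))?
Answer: 1560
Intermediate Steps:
U(t) = -t
b(r, a) = a + r
v = -42 (v = -23 - 1*19 = -23 - 19 = -42)
30*((b(6, 0) - v) + U(-4)) = 30*(((0 + 6) - 1*(-42)) - 1*(-4)) = 30*((6 + 42) + 4) = 30*(48 + 4) = 30*52 = 1560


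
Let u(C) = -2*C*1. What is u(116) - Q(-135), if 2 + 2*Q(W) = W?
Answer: -327/2 ≈ -163.50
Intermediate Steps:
u(C) = -2*C
Q(W) = -1 + W/2
u(116) - Q(-135) = -2*116 - (-1 + (½)*(-135)) = -232 - (-1 - 135/2) = -232 - 1*(-137/2) = -232 + 137/2 = -327/2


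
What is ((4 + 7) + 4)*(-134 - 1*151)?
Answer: -4275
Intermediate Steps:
((4 + 7) + 4)*(-134 - 1*151) = (11 + 4)*(-134 - 151) = 15*(-285) = -4275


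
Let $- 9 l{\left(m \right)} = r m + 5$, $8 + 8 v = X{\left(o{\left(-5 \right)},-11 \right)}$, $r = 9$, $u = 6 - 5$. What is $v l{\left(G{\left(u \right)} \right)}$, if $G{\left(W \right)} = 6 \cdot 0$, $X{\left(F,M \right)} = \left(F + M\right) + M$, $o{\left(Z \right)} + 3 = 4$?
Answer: $\frac{145}{72} \approx 2.0139$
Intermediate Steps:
$o{\left(Z \right)} = 1$ ($o{\left(Z \right)} = -3 + 4 = 1$)
$u = 1$ ($u = 6 - 5 = 1$)
$X{\left(F,M \right)} = F + 2 M$
$G{\left(W \right)} = 0$
$v = - \frac{29}{8}$ ($v = -1 + \frac{1 + 2 \left(-11\right)}{8} = -1 + \frac{1 - 22}{8} = -1 + \frac{1}{8} \left(-21\right) = -1 - \frac{21}{8} = - \frac{29}{8} \approx -3.625$)
$l{\left(m \right)} = - \frac{5}{9} - m$ ($l{\left(m \right)} = - \frac{9 m + 5}{9} = - \frac{5 + 9 m}{9} = - \frac{5}{9} - m$)
$v l{\left(G{\left(u \right)} \right)} = - \frac{29 \left(- \frac{5}{9} - 0\right)}{8} = - \frac{29 \left(- \frac{5}{9} + 0\right)}{8} = \left(- \frac{29}{8}\right) \left(- \frac{5}{9}\right) = \frac{145}{72}$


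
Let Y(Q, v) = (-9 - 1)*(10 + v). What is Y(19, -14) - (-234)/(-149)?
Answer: 5726/149 ≈ 38.430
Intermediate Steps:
Y(Q, v) = -100 - 10*v (Y(Q, v) = -10*(10 + v) = -100 - 10*v)
Y(19, -14) - (-234)/(-149) = (-100 - 10*(-14)) - (-234)/(-149) = (-100 + 140) - (-234)*(-1)/149 = 40 - 1*234/149 = 40 - 234/149 = 5726/149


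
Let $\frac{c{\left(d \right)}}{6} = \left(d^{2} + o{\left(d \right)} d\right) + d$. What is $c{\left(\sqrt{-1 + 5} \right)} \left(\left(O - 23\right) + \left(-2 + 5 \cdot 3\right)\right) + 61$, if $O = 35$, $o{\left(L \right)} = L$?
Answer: $1561$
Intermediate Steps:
$c{\left(d \right)} = 6 d + 12 d^{2}$ ($c{\left(d \right)} = 6 \left(\left(d^{2} + d d\right) + d\right) = 6 \left(\left(d^{2} + d^{2}\right) + d\right) = 6 \left(2 d^{2} + d\right) = 6 \left(d + 2 d^{2}\right) = 6 d + 12 d^{2}$)
$c{\left(\sqrt{-1 + 5} \right)} \left(\left(O - 23\right) + \left(-2 + 5 \cdot 3\right)\right) + 61 = 6 \sqrt{-1 + 5} \left(1 + 2 \sqrt{-1 + 5}\right) \left(\left(35 - 23\right) + \left(-2 + 5 \cdot 3\right)\right) + 61 = 6 \sqrt{4} \left(1 + 2 \sqrt{4}\right) \left(12 + \left(-2 + 15\right)\right) + 61 = 6 \cdot 2 \left(1 + 2 \cdot 2\right) \left(12 + 13\right) + 61 = 6 \cdot 2 \left(1 + 4\right) 25 + 61 = 6 \cdot 2 \cdot 5 \cdot 25 + 61 = 60 \cdot 25 + 61 = 1500 + 61 = 1561$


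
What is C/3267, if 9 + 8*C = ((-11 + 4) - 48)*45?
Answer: -23/242 ≈ -0.095041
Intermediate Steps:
C = -621/2 (C = -9/8 + (((-11 + 4) - 48)*45)/8 = -9/8 + ((-7 - 48)*45)/8 = -9/8 + (-55*45)/8 = -9/8 + (1/8)*(-2475) = -9/8 - 2475/8 = -621/2 ≈ -310.50)
C/3267 = -621/2/3267 = -621/2*1/3267 = -23/242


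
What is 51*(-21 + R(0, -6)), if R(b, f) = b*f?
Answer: -1071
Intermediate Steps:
51*(-21 + R(0, -6)) = 51*(-21 + 0*(-6)) = 51*(-21 + 0) = 51*(-21) = -1071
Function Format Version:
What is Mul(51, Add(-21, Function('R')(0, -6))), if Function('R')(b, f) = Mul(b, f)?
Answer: -1071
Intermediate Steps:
Mul(51, Add(-21, Function('R')(0, -6))) = Mul(51, Add(-21, Mul(0, -6))) = Mul(51, Add(-21, 0)) = Mul(51, -21) = -1071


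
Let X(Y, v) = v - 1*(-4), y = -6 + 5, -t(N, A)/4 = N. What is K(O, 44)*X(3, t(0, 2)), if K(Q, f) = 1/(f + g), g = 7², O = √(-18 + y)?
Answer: 4/93 ≈ 0.043011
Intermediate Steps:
t(N, A) = -4*N
y = -1
X(Y, v) = 4 + v (X(Y, v) = v + 4 = 4 + v)
O = I*√19 (O = √(-18 - 1) = √(-19) = I*√19 ≈ 4.3589*I)
g = 49
K(Q, f) = 1/(49 + f) (K(Q, f) = 1/(f + 49) = 1/(49 + f))
K(O, 44)*X(3, t(0, 2)) = (4 - 4*0)/(49 + 44) = (4 + 0)/93 = (1/93)*4 = 4/93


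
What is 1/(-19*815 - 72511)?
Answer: -1/87996 ≈ -1.1364e-5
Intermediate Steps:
1/(-19*815 - 72511) = 1/(-15485 - 72511) = 1/(-87996) = -1/87996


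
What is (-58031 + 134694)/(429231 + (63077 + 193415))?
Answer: 76663/685723 ≈ 0.11180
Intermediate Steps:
(-58031 + 134694)/(429231 + (63077 + 193415)) = 76663/(429231 + 256492) = 76663/685723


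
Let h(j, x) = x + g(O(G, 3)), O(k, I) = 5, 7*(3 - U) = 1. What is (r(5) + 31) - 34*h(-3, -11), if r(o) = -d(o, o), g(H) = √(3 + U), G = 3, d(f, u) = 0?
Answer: 405 - 34*√287/7 ≈ 322.71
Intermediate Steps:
U = 20/7 (U = 3 - ⅐*1 = 3 - ⅐ = 20/7 ≈ 2.8571)
g(H) = √287/7 (g(H) = √(3 + 20/7) = √(41/7) = √287/7)
h(j, x) = x + √287/7
r(o) = 0 (r(o) = -1*0 = 0)
(r(5) + 31) - 34*h(-3, -11) = (0 + 31) - 34*(-11 + √287/7) = 31 + (374 - 34*√287/7) = 405 - 34*√287/7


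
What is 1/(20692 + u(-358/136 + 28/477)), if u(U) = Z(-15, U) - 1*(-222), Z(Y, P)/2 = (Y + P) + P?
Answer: 8109/169264877 ≈ 4.7907e-5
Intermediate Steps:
Z(Y, P) = 2*Y + 4*P (Z(Y, P) = 2*((Y + P) + P) = 2*((P + Y) + P) = 2*(Y + 2*P) = 2*Y + 4*P)
u(U) = 192 + 4*U (u(U) = (2*(-15) + 4*U) - 1*(-222) = (-30 + 4*U) + 222 = 192 + 4*U)
1/(20692 + u(-358/136 + 28/477)) = 1/(20692 + (192 + 4*(-358/136 + 28/477))) = 1/(20692 + (192 + 4*(-358*1/136 + 28*(1/477)))) = 1/(20692 + (192 + 4*(-179/68 + 28/477))) = 1/(20692 + (192 + 4*(-83479/32436))) = 1/(20692 + (192 - 83479/8109)) = 1/(20692 + 1473449/8109) = 1/(169264877/8109) = 8109/169264877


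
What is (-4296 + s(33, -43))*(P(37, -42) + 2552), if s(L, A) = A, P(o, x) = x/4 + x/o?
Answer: -815675593/74 ≈ -1.1023e+7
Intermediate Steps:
P(o, x) = x/4 + x/o (P(o, x) = x*(1/4) + x/o = x/4 + x/o)
(-4296 + s(33, -43))*(P(37, -42) + 2552) = (-4296 - 43)*(((1/4)*(-42) - 42/37) + 2552) = -4339*((-21/2 - 42*1/37) + 2552) = -4339*((-21/2 - 42/37) + 2552) = -4339*(-861/74 + 2552) = -4339*187987/74 = -815675593/74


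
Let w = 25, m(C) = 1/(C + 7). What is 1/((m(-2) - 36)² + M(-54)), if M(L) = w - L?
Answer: 25/34016 ≈ 0.00073495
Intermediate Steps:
m(C) = 1/(7 + C)
M(L) = 25 - L
1/((m(-2) - 36)² + M(-54)) = 1/((1/(7 - 2) - 36)² + (25 - 1*(-54))) = 1/((1/5 - 36)² + (25 + 54)) = 1/((⅕ - 36)² + 79) = 1/((-179/5)² + 79) = 1/(32041/25 + 79) = 1/(34016/25) = 25/34016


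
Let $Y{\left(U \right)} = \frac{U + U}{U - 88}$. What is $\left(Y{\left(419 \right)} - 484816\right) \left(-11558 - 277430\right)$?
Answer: $\frac{46374845882904}{331} \approx 1.4011 \cdot 10^{11}$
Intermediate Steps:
$Y{\left(U \right)} = \frac{2 U}{-88 + U}$
$\left(Y{\left(419 \right)} - 484816\right) \left(-11558 - 277430\right) = \left(2 \cdot 419 \frac{1}{-88 + 419} - 484816\right) \left(-11558 - 277430\right) = \left(2 \cdot 419 \cdot \frac{1}{331} - 484816\right) \left(-288988\right) = \left(\frac{838}{331} - 484816\right) \left(-288988\right) = \left(- \frac{160473258}{331}\right) \left(-288988\right) = \frac{46374845882904}{331}$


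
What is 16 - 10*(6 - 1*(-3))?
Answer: -74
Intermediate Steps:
16 - 10*(6 - 1*(-3)) = 16 - 10*(6 + 3) = 16 - 10*9 = 16 - 90 = -74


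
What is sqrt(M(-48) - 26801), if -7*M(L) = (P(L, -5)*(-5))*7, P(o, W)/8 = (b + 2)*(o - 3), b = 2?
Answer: I*sqrt(34961) ≈ 186.98*I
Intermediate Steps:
P(o, W) = -96 + 32*o (P(o, W) = 8*((2 + 2)*(o - 3)) = 8*(4*(-3 + o)) = 8*(-12 + 4*o) = -96 + 32*o)
M(L) = -480 + 160*L (M(L) = -(-96 + 32*L)*(-5)*7/7 = -(480 - 160*L)*7/7 = -(3360 - 1120*L)/7 = -480 + 160*L)
sqrt(M(-48) - 26801) = sqrt((-480 + 160*(-48)) - 26801) = sqrt((-480 - 7680) - 26801) = sqrt(-8160 - 26801) = sqrt(-34961) = I*sqrt(34961)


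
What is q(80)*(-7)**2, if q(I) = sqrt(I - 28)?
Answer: 98*sqrt(13) ≈ 353.34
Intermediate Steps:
q(I) = sqrt(-28 + I)
q(80)*(-7)**2 = sqrt(-28 + 80)*(-7)**2 = sqrt(52)*49 = (2*sqrt(13))*49 = 98*sqrt(13)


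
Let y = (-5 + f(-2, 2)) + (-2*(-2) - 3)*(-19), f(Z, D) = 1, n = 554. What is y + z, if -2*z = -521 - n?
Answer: 1029/2 ≈ 514.50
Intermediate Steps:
y = -23 (y = (-5 + 1) + (-2*(-2) - 3)*(-19) = -4 + (4 - 3)*(-19) = -4 + 1*(-19) = -4 - 19 = -23)
z = 1075/2 (z = -(-521 - 1*554)/2 = -(-521 - 554)/2 = -½*(-1075) = 1075/2 ≈ 537.50)
y + z = -23 + 1075/2 = 1029/2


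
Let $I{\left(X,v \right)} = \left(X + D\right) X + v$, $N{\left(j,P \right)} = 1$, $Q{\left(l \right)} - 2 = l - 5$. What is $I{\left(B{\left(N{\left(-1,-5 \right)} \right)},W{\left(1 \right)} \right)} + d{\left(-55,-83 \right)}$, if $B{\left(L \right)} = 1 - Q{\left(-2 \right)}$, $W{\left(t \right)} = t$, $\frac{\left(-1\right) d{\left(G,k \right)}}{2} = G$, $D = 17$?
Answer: $249$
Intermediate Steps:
$d{\left(G,k \right)} = - 2 G$
$Q{\left(l \right)} = -3 + l$ ($Q{\left(l \right)} = 2 + \left(l - 5\right) = 2 + \left(-5 + l\right) = -3 + l$)
$B{\left(L \right)} = 6$ ($B{\left(L \right)} = 1 - \left(-3 - 2\right) = 1 - -5 = 1 + 5 = 6$)
$I{\left(X,v \right)} = v + X \left(17 + X\right)$ ($I{\left(X,v \right)} = \left(X + 17\right) X + v = \left(17 + X\right) X + v = X \left(17 + X\right) + v = v + X \left(17 + X\right)$)
$I{\left(B{\left(N{\left(-1,-5 \right)} \right)},W{\left(1 \right)} \right)} + d{\left(-55,-83 \right)} = \left(1 + 6^{2} + 17 \cdot 6\right) - -110 = \left(1 + 36 + 102\right) + 110 = 139 + 110 = 249$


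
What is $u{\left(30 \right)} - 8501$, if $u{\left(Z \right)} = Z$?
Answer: $-8471$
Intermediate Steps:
$u{\left(30 \right)} - 8501 = 30 - 8501 = -8471$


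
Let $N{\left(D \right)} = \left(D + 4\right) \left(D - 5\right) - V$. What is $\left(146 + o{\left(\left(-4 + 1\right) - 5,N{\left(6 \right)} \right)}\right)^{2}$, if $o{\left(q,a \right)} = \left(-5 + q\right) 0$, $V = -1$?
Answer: $21316$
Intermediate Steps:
$N{\left(D \right)} = 1 + \left(-5 + D\right) \left(4 + D\right)$ ($N{\left(D \right)} = \left(D + 4\right) \left(D - 5\right) - -1 = \left(4 + D\right) \left(-5 + D\right) + 1 = \left(-5 + D\right) \left(4 + D\right) + 1 = 1 + \left(-5 + D\right) \left(4 + D\right)$)
$o{\left(q,a \right)} = 0$
$\left(146 + o{\left(\left(-4 + 1\right) - 5,N{\left(6 \right)} \right)}\right)^{2} = \left(146 + 0\right)^{2} = 146^{2} = 21316$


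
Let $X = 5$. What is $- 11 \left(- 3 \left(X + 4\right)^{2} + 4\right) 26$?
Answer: $68354$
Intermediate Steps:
$- 11 \left(- 3 \left(X + 4\right)^{2} + 4\right) 26 = - 11 \left(- 3 \left(5 + 4\right)^{2} + 4\right) 26 = - 11 \left(- 3 \cdot 9^{2} + 4\right) 26 = - 11 \left(\left(-3\right) 81 + 4\right) 26 = - 11 \left(-243 + 4\right) 26 = \left(-11\right) \left(-239\right) 26 = 2629 \cdot 26 = 68354$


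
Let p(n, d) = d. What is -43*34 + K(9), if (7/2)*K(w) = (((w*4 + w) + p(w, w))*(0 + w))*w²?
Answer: 68498/7 ≈ 9785.4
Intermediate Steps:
K(w) = 12*w⁴/7 (K(w) = 2*((((w*4 + w) + w)*(0 + w))*w²)/7 = 2*((((4*w + w) + w)*w)*w²)/7 = 2*(((5*w + w)*w)*w²)/7 = 2*(((6*w)*w)*w²)/7 = 2*((6*w²)*w²)/7 = 2*(6*w⁴)/7 = 12*w⁴/7)
-43*34 + K(9) = -43*34 + (12/7)*9⁴ = -1462 + (12/7)*6561 = -1462 + 78732/7 = 68498/7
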